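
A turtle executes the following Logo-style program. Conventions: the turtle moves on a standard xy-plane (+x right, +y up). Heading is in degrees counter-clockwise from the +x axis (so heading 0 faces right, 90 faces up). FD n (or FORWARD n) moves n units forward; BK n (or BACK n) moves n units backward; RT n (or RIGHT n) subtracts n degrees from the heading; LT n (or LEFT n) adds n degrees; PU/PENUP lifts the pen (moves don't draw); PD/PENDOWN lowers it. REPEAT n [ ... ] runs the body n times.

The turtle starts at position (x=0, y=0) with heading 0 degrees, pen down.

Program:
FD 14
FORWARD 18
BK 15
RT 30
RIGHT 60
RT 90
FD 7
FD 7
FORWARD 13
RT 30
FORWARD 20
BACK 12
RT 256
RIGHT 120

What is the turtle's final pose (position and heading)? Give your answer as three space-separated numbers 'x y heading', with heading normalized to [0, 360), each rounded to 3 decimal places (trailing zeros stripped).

Answer: -16.928 4 134

Derivation:
Executing turtle program step by step:
Start: pos=(0,0), heading=0, pen down
FD 14: (0,0) -> (14,0) [heading=0, draw]
FD 18: (14,0) -> (32,0) [heading=0, draw]
BK 15: (32,0) -> (17,0) [heading=0, draw]
RT 30: heading 0 -> 330
RT 60: heading 330 -> 270
RT 90: heading 270 -> 180
FD 7: (17,0) -> (10,0) [heading=180, draw]
FD 7: (10,0) -> (3,0) [heading=180, draw]
FD 13: (3,0) -> (-10,0) [heading=180, draw]
RT 30: heading 180 -> 150
FD 20: (-10,0) -> (-27.321,10) [heading=150, draw]
BK 12: (-27.321,10) -> (-16.928,4) [heading=150, draw]
RT 256: heading 150 -> 254
RT 120: heading 254 -> 134
Final: pos=(-16.928,4), heading=134, 8 segment(s) drawn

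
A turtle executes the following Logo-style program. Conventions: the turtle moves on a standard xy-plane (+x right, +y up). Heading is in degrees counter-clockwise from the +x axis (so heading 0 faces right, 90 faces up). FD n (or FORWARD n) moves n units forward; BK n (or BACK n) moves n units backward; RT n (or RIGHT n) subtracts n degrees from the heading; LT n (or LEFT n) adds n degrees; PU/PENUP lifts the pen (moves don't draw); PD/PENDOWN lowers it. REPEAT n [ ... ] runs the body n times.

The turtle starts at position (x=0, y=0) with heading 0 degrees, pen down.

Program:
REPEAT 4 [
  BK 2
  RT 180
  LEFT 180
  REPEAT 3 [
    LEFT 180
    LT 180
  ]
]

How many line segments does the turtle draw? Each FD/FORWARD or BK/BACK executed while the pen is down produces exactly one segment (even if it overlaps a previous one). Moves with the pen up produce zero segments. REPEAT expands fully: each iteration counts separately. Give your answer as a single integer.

Executing turtle program step by step:
Start: pos=(0,0), heading=0, pen down
REPEAT 4 [
  -- iteration 1/4 --
  BK 2: (0,0) -> (-2,0) [heading=0, draw]
  RT 180: heading 0 -> 180
  LT 180: heading 180 -> 0
  REPEAT 3 [
    -- iteration 1/3 --
    LT 180: heading 0 -> 180
    LT 180: heading 180 -> 0
    -- iteration 2/3 --
    LT 180: heading 0 -> 180
    LT 180: heading 180 -> 0
    -- iteration 3/3 --
    LT 180: heading 0 -> 180
    LT 180: heading 180 -> 0
  ]
  -- iteration 2/4 --
  BK 2: (-2,0) -> (-4,0) [heading=0, draw]
  RT 180: heading 0 -> 180
  LT 180: heading 180 -> 0
  REPEAT 3 [
    -- iteration 1/3 --
    LT 180: heading 0 -> 180
    LT 180: heading 180 -> 0
    -- iteration 2/3 --
    LT 180: heading 0 -> 180
    LT 180: heading 180 -> 0
    -- iteration 3/3 --
    LT 180: heading 0 -> 180
    LT 180: heading 180 -> 0
  ]
  -- iteration 3/4 --
  BK 2: (-4,0) -> (-6,0) [heading=0, draw]
  RT 180: heading 0 -> 180
  LT 180: heading 180 -> 0
  REPEAT 3 [
    -- iteration 1/3 --
    LT 180: heading 0 -> 180
    LT 180: heading 180 -> 0
    -- iteration 2/3 --
    LT 180: heading 0 -> 180
    LT 180: heading 180 -> 0
    -- iteration 3/3 --
    LT 180: heading 0 -> 180
    LT 180: heading 180 -> 0
  ]
  -- iteration 4/4 --
  BK 2: (-6,0) -> (-8,0) [heading=0, draw]
  RT 180: heading 0 -> 180
  LT 180: heading 180 -> 0
  REPEAT 3 [
    -- iteration 1/3 --
    LT 180: heading 0 -> 180
    LT 180: heading 180 -> 0
    -- iteration 2/3 --
    LT 180: heading 0 -> 180
    LT 180: heading 180 -> 0
    -- iteration 3/3 --
    LT 180: heading 0 -> 180
    LT 180: heading 180 -> 0
  ]
]
Final: pos=(-8,0), heading=0, 4 segment(s) drawn
Segments drawn: 4

Answer: 4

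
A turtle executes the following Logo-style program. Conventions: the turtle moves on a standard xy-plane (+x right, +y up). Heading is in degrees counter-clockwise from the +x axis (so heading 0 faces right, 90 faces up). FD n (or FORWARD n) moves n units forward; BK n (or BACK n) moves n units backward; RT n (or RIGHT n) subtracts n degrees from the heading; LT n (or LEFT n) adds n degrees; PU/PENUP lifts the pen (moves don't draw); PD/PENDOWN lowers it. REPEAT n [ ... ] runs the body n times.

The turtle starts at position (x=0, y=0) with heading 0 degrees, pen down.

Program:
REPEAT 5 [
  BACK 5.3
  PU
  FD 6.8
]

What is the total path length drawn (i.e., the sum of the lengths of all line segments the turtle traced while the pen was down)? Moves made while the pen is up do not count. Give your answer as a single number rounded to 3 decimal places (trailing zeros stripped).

Executing turtle program step by step:
Start: pos=(0,0), heading=0, pen down
REPEAT 5 [
  -- iteration 1/5 --
  BK 5.3: (0,0) -> (-5.3,0) [heading=0, draw]
  PU: pen up
  FD 6.8: (-5.3,0) -> (1.5,0) [heading=0, move]
  -- iteration 2/5 --
  BK 5.3: (1.5,0) -> (-3.8,0) [heading=0, move]
  PU: pen up
  FD 6.8: (-3.8,0) -> (3,0) [heading=0, move]
  -- iteration 3/5 --
  BK 5.3: (3,0) -> (-2.3,0) [heading=0, move]
  PU: pen up
  FD 6.8: (-2.3,0) -> (4.5,0) [heading=0, move]
  -- iteration 4/5 --
  BK 5.3: (4.5,0) -> (-0.8,0) [heading=0, move]
  PU: pen up
  FD 6.8: (-0.8,0) -> (6,0) [heading=0, move]
  -- iteration 5/5 --
  BK 5.3: (6,0) -> (0.7,0) [heading=0, move]
  PU: pen up
  FD 6.8: (0.7,0) -> (7.5,0) [heading=0, move]
]
Final: pos=(7.5,0), heading=0, 1 segment(s) drawn

Segment lengths:
  seg 1: (0,0) -> (-5.3,0), length = 5.3
Total = 5.3

Answer: 5.3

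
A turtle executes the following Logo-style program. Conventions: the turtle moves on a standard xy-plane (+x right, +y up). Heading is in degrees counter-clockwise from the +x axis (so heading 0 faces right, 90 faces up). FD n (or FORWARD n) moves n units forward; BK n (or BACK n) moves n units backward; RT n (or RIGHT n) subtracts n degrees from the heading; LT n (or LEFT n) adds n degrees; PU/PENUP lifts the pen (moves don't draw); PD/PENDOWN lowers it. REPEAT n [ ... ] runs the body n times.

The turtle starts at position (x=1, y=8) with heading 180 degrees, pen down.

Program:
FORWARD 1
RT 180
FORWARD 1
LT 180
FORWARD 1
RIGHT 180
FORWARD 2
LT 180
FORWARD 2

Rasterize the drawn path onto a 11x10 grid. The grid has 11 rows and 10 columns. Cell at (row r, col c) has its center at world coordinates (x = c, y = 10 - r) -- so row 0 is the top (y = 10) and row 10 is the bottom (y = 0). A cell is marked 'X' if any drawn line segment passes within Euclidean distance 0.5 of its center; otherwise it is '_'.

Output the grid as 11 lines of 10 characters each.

Answer: __________
__________
XXX_______
__________
__________
__________
__________
__________
__________
__________
__________

Derivation:
Segment 0: (1,8) -> (0,8)
Segment 1: (0,8) -> (1,8)
Segment 2: (1,8) -> (0,8)
Segment 3: (0,8) -> (2,8)
Segment 4: (2,8) -> (0,8)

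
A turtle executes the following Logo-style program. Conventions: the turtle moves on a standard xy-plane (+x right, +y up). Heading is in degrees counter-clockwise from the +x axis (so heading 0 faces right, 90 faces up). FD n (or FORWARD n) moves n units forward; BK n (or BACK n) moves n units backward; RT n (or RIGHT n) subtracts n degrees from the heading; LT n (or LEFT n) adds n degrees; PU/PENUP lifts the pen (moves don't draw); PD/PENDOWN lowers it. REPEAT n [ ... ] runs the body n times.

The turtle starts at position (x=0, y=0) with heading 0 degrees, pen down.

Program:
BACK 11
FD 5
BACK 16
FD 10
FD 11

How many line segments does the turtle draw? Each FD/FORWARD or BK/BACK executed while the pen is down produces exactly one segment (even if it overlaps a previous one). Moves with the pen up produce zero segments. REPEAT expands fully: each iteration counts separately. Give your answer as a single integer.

Executing turtle program step by step:
Start: pos=(0,0), heading=0, pen down
BK 11: (0,0) -> (-11,0) [heading=0, draw]
FD 5: (-11,0) -> (-6,0) [heading=0, draw]
BK 16: (-6,0) -> (-22,0) [heading=0, draw]
FD 10: (-22,0) -> (-12,0) [heading=0, draw]
FD 11: (-12,0) -> (-1,0) [heading=0, draw]
Final: pos=(-1,0), heading=0, 5 segment(s) drawn
Segments drawn: 5

Answer: 5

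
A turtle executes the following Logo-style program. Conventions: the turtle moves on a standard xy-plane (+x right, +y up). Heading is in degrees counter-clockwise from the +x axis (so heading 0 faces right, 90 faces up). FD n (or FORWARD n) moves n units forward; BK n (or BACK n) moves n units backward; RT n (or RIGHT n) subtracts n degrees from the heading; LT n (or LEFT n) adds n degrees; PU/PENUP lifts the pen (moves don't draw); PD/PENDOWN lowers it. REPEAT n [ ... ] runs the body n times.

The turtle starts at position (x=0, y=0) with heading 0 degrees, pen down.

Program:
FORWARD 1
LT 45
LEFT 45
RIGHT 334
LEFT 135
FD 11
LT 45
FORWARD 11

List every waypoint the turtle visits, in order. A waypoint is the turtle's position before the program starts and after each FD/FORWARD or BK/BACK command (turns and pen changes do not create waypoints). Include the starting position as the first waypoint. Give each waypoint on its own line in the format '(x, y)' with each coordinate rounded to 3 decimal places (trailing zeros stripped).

Answer: (0, 0)
(1, 0)
(-2.581, -10.401)
(2.241, -20.287)

Derivation:
Executing turtle program step by step:
Start: pos=(0,0), heading=0, pen down
FD 1: (0,0) -> (1,0) [heading=0, draw]
LT 45: heading 0 -> 45
LT 45: heading 45 -> 90
RT 334: heading 90 -> 116
LT 135: heading 116 -> 251
FD 11: (1,0) -> (-2.581,-10.401) [heading=251, draw]
LT 45: heading 251 -> 296
FD 11: (-2.581,-10.401) -> (2.241,-20.287) [heading=296, draw]
Final: pos=(2.241,-20.287), heading=296, 3 segment(s) drawn
Waypoints (4 total):
(0, 0)
(1, 0)
(-2.581, -10.401)
(2.241, -20.287)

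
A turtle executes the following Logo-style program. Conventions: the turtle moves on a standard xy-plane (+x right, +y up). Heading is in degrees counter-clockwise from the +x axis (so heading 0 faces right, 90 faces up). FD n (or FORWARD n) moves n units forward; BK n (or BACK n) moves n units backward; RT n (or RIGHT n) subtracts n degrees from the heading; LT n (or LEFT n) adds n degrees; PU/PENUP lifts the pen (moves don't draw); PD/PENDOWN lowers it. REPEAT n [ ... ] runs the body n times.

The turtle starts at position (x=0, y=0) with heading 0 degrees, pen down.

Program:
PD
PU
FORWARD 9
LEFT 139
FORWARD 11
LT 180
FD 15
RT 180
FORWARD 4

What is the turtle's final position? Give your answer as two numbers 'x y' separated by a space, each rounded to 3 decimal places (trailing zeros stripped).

Executing turtle program step by step:
Start: pos=(0,0), heading=0, pen down
PD: pen down
PU: pen up
FD 9: (0,0) -> (9,0) [heading=0, move]
LT 139: heading 0 -> 139
FD 11: (9,0) -> (0.698,7.217) [heading=139, move]
LT 180: heading 139 -> 319
FD 15: (0.698,7.217) -> (12.019,-2.624) [heading=319, move]
RT 180: heading 319 -> 139
FD 4: (12.019,-2.624) -> (9,0) [heading=139, move]
Final: pos=(9,0), heading=139, 0 segment(s) drawn

Answer: 9 0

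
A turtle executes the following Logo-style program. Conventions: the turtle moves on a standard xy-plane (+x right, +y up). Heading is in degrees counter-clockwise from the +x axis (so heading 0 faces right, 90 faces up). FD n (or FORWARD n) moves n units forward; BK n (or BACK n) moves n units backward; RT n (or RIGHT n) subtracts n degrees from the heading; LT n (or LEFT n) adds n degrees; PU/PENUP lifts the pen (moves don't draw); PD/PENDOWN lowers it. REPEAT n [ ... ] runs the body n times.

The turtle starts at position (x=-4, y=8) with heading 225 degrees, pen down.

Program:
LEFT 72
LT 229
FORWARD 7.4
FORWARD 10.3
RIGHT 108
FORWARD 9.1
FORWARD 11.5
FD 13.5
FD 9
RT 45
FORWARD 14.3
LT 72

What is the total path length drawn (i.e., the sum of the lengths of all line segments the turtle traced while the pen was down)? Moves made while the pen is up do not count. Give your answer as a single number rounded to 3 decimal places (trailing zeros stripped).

Executing turtle program step by step:
Start: pos=(-4,8), heading=225, pen down
LT 72: heading 225 -> 297
LT 229: heading 297 -> 166
FD 7.4: (-4,8) -> (-11.18,9.79) [heading=166, draw]
FD 10.3: (-11.18,9.79) -> (-21.174,12.282) [heading=166, draw]
RT 108: heading 166 -> 58
FD 9.1: (-21.174,12.282) -> (-16.352,19.999) [heading=58, draw]
FD 11.5: (-16.352,19.999) -> (-10.258,29.752) [heading=58, draw]
FD 13.5: (-10.258,29.752) -> (-3.104,41.2) [heading=58, draw]
FD 9: (-3.104,41.2) -> (1.665,48.833) [heading=58, draw]
RT 45: heading 58 -> 13
FD 14.3: (1.665,48.833) -> (15.599,52.05) [heading=13, draw]
LT 72: heading 13 -> 85
Final: pos=(15.599,52.05), heading=85, 7 segment(s) drawn

Segment lengths:
  seg 1: (-4,8) -> (-11.18,9.79), length = 7.4
  seg 2: (-11.18,9.79) -> (-21.174,12.282), length = 10.3
  seg 3: (-21.174,12.282) -> (-16.352,19.999), length = 9.1
  seg 4: (-16.352,19.999) -> (-10.258,29.752), length = 11.5
  seg 5: (-10.258,29.752) -> (-3.104,41.2), length = 13.5
  seg 6: (-3.104,41.2) -> (1.665,48.833), length = 9
  seg 7: (1.665,48.833) -> (15.599,52.05), length = 14.3
Total = 75.1

Answer: 75.1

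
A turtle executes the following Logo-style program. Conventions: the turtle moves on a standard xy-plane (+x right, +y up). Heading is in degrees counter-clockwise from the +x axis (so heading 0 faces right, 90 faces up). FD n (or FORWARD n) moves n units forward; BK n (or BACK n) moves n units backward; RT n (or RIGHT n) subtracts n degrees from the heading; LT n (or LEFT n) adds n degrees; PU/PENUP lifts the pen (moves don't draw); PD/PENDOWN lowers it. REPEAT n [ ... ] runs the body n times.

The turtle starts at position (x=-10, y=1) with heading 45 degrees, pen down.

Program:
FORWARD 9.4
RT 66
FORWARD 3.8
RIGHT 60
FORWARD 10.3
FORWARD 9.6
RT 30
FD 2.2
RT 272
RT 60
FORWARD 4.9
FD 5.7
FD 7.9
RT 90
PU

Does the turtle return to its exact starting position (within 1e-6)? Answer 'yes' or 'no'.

Answer: no

Derivation:
Executing turtle program step by step:
Start: pos=(-10,1), heading=45, pen down
FD 9.4: (-10,1) -> (-3.353,7.647) [heading=45, draw]
RT 66: heading 45 -> 339
FD 3.8: (-3.353,7.647) -> (0.194,6.285) [heading=339, draw]
RT 60: heading 339 -> 279
FD 10.3: (0.194,6.285) -> (1.806,-3.888) [heading=279, draw]
FD 9.6: (1.806,-3.888) -> (3.307,-13.37) [heading=279, draw]
RT 30: heading 279 -> 249
FD 2.2: (3.307,-13.37) -> (2.519,-15.424) [heading=249, draw]
RT 272: heading 249 -> 337
RT 60: heading 337 -> 277
FD 4.9: (2.519,-15.424) -> (3.116,-20.287) [heading=277, draw]
FD 5.7: (3.116,-20.287) -> (3.811,-25.945) [heading=277, draw]
FD 7.9: (3.811,-25.945) -> (4.774,-33.786) [heading=277, draw]
RT 90: heading 277 -> 187
PU: pen up
Final: pos=(4.774,-33.786), heading=187, 8 segment(s) drawn

Start position: (-10, 1)
Final position: (4.774, -33.786)
Distance = 37.793; >= 1e-6 -> NOT closed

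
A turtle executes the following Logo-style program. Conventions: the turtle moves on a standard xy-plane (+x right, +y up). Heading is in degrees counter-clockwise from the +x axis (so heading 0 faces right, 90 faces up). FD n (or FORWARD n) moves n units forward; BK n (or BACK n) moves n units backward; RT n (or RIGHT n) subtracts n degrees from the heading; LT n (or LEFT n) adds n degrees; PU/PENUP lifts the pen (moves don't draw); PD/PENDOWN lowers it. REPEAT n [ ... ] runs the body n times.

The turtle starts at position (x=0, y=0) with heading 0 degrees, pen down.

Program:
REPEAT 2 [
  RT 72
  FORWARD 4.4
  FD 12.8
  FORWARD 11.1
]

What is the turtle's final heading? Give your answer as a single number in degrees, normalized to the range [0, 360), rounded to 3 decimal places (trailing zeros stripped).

Answer: 216

Derivation:
Executing turtle program step by step:
Start: pos=(0,0), heading=0, pen down
REPEAT 2 [
  -- iteration 1/2 --
  RT 72: heading 0 -> 288
  FD 4.4: (0,0) -> (1.36,-4.185) [heading=288, draw]
  FD 12.8: (1.36,-4.185) -> (5.315,-16.358) [heading=288, draw]
  FD 11.1: (5.315,-16.358) -> (8.745,-26.915) [heading=288, draw]
  -- iteration 2/2 --
  RT 72: heading 288 -> 216
  FD 4.4: (8.745,-26.915) -> (5.186,-29.501) [heading=216, draw]
  FD 12.8: (5.186,-29.501) -> (-5.17,-37.025) [heading=216, draw]
  FD 11.1: (-5.17,-37.025) -> (-14.15,-43.549) [heading=216, draw]
]
Final: pos=(-14.15,-43.549), heading=216, 6 segment(s) drawn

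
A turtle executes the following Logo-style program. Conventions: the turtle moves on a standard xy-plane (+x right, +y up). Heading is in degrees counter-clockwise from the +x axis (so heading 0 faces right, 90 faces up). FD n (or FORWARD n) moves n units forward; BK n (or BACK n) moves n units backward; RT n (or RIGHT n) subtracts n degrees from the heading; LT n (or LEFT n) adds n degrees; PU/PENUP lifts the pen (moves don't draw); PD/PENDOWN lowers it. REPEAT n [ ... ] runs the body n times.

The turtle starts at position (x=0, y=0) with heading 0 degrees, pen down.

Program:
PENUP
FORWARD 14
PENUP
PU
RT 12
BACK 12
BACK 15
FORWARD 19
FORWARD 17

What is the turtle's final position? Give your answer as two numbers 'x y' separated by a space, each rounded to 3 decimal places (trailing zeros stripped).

Executing turtle program step by step:
Start: pos=(0,0), heading=0, pen down
PU: pen up
FD 14: (0,0) -> (14,0) [heading=0, move]
PU: pen up
PU: pen up
RT 12: heading 0 -> 348
BK 12: (14,0) -> (2.262,2.495) [heading=348, move]
BK 15: (2.262,2.495) -> (-12.41,5.614) [heading=348, move]
FD 19: (-12.41,5.614) -> (6.175,1.663) [heading=348, move]
FD 17: (6.175,1.663) -> (22.803,-1.871) [heading=348, move]
Final: pos=(22.803,-1.871), heading=348, 0 segment(s) drawn

Answer: 22.803 -1.871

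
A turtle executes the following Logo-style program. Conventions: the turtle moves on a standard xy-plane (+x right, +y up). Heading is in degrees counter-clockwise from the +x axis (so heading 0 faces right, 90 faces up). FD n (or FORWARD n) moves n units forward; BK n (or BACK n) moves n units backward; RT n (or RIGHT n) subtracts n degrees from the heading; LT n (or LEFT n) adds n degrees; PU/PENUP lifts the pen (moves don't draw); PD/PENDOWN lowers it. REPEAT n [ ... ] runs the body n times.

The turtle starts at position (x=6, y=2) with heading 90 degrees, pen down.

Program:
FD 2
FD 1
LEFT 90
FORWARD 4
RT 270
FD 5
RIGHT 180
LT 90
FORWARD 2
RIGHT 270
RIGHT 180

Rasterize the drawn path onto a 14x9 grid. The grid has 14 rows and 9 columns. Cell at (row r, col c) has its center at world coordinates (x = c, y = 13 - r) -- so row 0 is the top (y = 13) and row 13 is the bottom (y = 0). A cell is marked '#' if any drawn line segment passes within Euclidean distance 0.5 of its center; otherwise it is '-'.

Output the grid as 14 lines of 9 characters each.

Segment 0: (6,2) -> (6,4)
Segment 1: (6,4) -> (6,5)
Segment 2: (6,5) -> (2,5)
Segment 3: (2,5) -> (2,0)
Segment 4: (2,0) -> (0,0)

Answer: ---------
---------
---------
---------
---------
---------
---------
---------
--#####--
--#---#--
--#---#--
--#---#--
--#------
###------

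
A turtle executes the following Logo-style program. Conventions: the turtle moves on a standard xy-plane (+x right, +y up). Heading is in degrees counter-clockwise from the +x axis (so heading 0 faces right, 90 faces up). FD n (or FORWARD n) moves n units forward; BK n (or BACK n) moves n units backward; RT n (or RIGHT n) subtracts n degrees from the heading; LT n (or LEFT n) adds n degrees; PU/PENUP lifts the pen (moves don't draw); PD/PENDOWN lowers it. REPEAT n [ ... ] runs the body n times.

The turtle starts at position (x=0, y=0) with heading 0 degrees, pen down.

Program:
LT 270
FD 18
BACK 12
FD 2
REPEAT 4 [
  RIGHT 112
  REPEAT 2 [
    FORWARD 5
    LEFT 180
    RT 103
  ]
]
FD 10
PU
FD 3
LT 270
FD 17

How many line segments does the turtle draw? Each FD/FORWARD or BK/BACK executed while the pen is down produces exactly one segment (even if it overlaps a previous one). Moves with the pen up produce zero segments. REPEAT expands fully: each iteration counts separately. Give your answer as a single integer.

Answer: 12

Derivation:
Executing turtle program step by step:
Start: pos=(0,0), heading=0, pen down
LT 270: heading 0 -> 270
FD 18: (0,0) -> (0,-18) [heading=270, draw]
BK 12: (0,-18) -> (0,-6) [heading=270, draw]
FD 2: (0,-6) -> (0,-8) [heading=270, draw]
REPEAT 4 [
  -- iteration 1/4 --
  RT 112: heading 270 -> 158
  REPEAT 2 [
    -- iteration 1/2 --
    FD 5: (0,-8) -> (-4.636,-6.127) [heading=158, draw]
    LT 180: heading 158 -> 338
    RT 103: heading 338 -> 235
    -- iteration 2/2 --
    FD 5: (-4.636,-6.127) -> (-7.504,-10.223) [heading=235, draw]
    LT 180: heading 235 -> 55
    RT 103: heading 55 -> 312
  ]
  -- iteration 2/4 --
  RT 112: heading 312 -> 200
  REPEAT 2 [
    -- iteration 1/2 --
    FD 5: (-7.504,-10.223) -> (-12.202,-11.933) [heading=200, draw]
    LT 180: heading 200 -> 20
    RT 103: heading 20 -> 277
    -- iteration 2/2 --
    FD 5: (-12.202,-11.933) -> (-11.593,-16.896) [heading=277, draw]
    LT 180: heading 277 -> 97
    RT 103: heading 97 -> 354
  ]
  -- iteration 3/4 --
  RT 112: heading 354 -> 242
  REPEAT 2 [
    -- iteration 1/2 --
    FD 5: (-11.593,-16.896) -> (-13.94,-21.31) [heading=242, draw]
    LT 180: heading 242 -> 62
    RT 103: heading 62 -> 319
    -- iteration 2/2 --
    FD 5: (-13.94,-21.31) -> (-10.167,-24.591) [heading=319, draw]
    LT 180: heading 319 -> 139
    RT 103: heading 139 -> 36
  ]
  -- iteration 4/4 --
  RT 112: heading 36 -> 284
  REPEAT 2 [
    -- iteration 1/2 --
    FD 5: (-10.167,-24.591) -> (-8.957,-29.442) [heading=284, draw]
    LT 180: heading 284 -> 104
    RT 103: heading 104 -> 1
    -- iteration 2/2 --
    FD 5: (-8.957,-29.442) -> (-3.958,-29.355) [heading=1, draw]
    LT 180: heading 1 -> 181
    RT 103: heading 181 -> 78
  ]
]
FD 10: (-3.958,-29.355) -> (-1.879,-19.573) [heading=78, draw]
PU: pen up
FD 3: (-1.879,-19.573) -> (-1.255,-16.639) [heading=78, move]
LT 270: heading 78 -> 348
FD 17: (-1.255,-16.639) -> (15.373,-20.173) [heading=348, move]
Final: pos=(15.373,-20.173), heading=348, 12 segment(s) drawn
Segments drawn: 12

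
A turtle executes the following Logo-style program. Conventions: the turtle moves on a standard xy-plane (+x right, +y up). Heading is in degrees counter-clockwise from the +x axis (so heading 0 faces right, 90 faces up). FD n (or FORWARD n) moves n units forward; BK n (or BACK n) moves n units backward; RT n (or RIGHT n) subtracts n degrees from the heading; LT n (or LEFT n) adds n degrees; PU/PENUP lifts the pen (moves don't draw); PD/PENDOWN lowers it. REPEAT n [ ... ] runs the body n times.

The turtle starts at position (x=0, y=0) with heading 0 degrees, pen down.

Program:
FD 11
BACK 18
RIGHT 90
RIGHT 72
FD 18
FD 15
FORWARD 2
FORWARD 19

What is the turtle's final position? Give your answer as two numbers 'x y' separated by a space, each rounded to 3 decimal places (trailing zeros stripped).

Executing turtle program step by step:
Start: pos=(0,0), heading=0, pen down
FD 11: (0,0) -> (11,0) [heading=0, draw]
BK 18: (11,0) -> (-7,0) [heading=0, draw]
RT 90: heading 0 -> 270
RT 72: heading 270 -> 198
FD 18: (-7,0) -> (-24.119,-5.562) [heading=198, draw]
FD 15: (-24.119,-5.562) -> (-38.385,-10.198) [heading=198, draw]
FD 2: (-38.385,-10.198) -> (-40.287,-10.816) [heading=198, draw]
FD 19: (-40.287,-10.816) -> (-58.357,-16.687) [heading=198, draw]
Final: pos=(-58.357,-16.687), heading=198, 6 segment(s) drawn

Answer: -58.357 -16.687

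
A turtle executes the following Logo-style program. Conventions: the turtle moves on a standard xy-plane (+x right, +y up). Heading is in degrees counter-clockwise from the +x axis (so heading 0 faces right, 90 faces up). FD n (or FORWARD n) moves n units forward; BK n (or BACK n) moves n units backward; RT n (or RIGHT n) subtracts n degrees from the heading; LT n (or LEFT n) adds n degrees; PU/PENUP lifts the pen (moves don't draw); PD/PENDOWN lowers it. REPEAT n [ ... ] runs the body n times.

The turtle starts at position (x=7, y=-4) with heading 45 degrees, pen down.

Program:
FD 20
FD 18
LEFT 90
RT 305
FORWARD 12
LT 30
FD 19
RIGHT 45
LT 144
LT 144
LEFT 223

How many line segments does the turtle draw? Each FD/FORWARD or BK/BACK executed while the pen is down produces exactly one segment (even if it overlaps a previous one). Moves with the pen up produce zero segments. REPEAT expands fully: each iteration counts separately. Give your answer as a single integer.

Executing turtle program step by step:
Start: pos=(7,-4), heading=45, pen down
FD 20: (7,-4) -> (21.142,10.142) [heading=45, draw]
FD 18: (21.142,10.142) -> (33.87,22.87) [heading=45, draw]
LT 90: heading 45 -> 135
RT 305: heading 135 -> 190
FD 12: (33.87,22.87) -> (22.052,20.786) [heading=190, draw]
LT 30: heading 190 -> 220
FD 19: (22.052,20.786) -> (7.498,8.573) [heading=220, draw]
RT 45: heading 220 -> 175
LT 144: heading 175 -> 319
LT 144: heading 319 -> 103
LT 223: heading 103 -> 326
Final: pos=(7.498,8.573), heading=326, 4 segment(s) drawn
Segments drawn: 4

Answer: 4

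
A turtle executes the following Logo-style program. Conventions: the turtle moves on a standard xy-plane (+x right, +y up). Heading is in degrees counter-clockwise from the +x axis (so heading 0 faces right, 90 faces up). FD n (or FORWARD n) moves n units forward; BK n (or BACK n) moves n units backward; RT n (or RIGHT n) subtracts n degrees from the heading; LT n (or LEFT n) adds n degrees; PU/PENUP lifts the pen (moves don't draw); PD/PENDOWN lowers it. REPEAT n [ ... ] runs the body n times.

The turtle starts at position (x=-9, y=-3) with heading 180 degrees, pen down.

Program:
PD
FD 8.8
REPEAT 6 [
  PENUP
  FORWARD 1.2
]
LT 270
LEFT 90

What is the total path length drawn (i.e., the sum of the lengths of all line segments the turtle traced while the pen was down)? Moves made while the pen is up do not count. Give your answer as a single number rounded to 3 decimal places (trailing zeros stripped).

Answer: 8.8

Derivation:
Executing turtle program step by step:
Start: pos=(-9,-3), heading=180, pen down
PD: pen down
FD 8.8: (-9,-3) -> (-17.8,-3) [heading=180, draw]
REPEAT 6 [
  -- iteration 1/6 --
  PU: pen up
  FD 1.2: (-17.8,-3) -> (-19,-3) [heading=180, move]
  -- iteration 2/6 --
  PU: pen up
  FD 1.2: (-19,-3) -> (-20.2,-3) [heading=180, move]
  -- iteration 3/6 --
  PU: pen up
  FD 1.2: (-20.2,-3) -> (-21.4,-3) [heading=180, move]
  -- iteration 4/6 --
  PU: pen up
  FD 1.2: (-21.4,-3) -> (-22.6,-3) [heading=180, move]
  -- iteration 5/6 --
  PU: pen up
  FD 1.2: (-22.6,-3) -> (-23.8,-3) [heading=180, move]
  -- iteration 6/6 --
  PU: pen up
  FD 1.2: (-23.8,-3) -> (-25,-3) [heading=180, move]
]
LT 270: heading 180 -> 90
LT 90: heading 90 -> 180
Final: pos=(-25,-3), heading=180, 1 segment(s) drawn

Segment lengths:
  seg 1: (-9,-3) -> (-17.8,-3), length = 8.8
Total = 8.8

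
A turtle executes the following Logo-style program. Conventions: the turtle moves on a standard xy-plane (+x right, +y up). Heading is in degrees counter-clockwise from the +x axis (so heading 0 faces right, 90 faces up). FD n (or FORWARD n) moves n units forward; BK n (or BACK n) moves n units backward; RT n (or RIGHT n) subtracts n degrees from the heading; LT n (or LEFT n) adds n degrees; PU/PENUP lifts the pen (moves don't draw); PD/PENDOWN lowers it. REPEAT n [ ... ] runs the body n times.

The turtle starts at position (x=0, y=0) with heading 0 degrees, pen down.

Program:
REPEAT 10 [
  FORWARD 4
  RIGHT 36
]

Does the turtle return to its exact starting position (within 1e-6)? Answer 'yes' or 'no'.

Answer: yes

Derivation:
Executing turtle program step by step:
Start: pos=(0,0), heading=0, pen down
REPEAT 10 [
  -- iteration 1/10 --
  FD 4: (0,0) -> (4,0) [heading=0, draw]
  RT 36: heading 0 -> 324
  -- iteration 2/10 --
  FD 4: (4,0) -> (7.236,-2.351) [heading=324, draw]
  RT 36: heading 324 -> 288
  -- iteration 3/10 --
  FD 4: (7.236,-2.351) -> (8.472,-6.155) [heading=288, draw]
  RT 36: heading 288 -> 252
  -- iteration 4/10 --
  FD 4: (8.472,-6.155) -> (7.236,-9.96) [heading=252, draw]
  RT 36: heading 252 -> 216
  -- iteration 5/10 --
  FD 4: (7.236,-9.96) -> (4,-12.311) [heading=216, draw]
  RT 36: heading 216 -> 180
  -- iteration 6/10 --
  FD 4: (4,-12.311) -> (0,-12.311) [heading=180, draw]
  RT 36: heading 180 -> 144
  -- iteration 7/10 --
  FD 4: (0,-12.311) -> (-3.236,-9.96) [heading=144, draw]
  RT 36: heading 144 -> 108
  -- iteration 8/10 --
  FD 4: (-3.236,-9.96) -> (-4.472,-6.155) [heading=108, draw]
  RT 36: heading 108 -> 72
  -- iteration 9/10 --
  FD 4: (-4.472,-6.155) -> (-3.236,-2.351) [heading=72, draw]
  RT 36: heading 72 -> 36
  -- iteration 10/10 --
  FD 4: (-3.236,-2.351) -> (0,0) [heading=36, draw]
  RT 36: heading 36 -> 0
]
Final: pos=(0,0), heading=0, 10 segment(s) drawn

Start position: (0, 0)
Final position: (0, 0)
Distance = 0; < 1e-6 -> CLOSED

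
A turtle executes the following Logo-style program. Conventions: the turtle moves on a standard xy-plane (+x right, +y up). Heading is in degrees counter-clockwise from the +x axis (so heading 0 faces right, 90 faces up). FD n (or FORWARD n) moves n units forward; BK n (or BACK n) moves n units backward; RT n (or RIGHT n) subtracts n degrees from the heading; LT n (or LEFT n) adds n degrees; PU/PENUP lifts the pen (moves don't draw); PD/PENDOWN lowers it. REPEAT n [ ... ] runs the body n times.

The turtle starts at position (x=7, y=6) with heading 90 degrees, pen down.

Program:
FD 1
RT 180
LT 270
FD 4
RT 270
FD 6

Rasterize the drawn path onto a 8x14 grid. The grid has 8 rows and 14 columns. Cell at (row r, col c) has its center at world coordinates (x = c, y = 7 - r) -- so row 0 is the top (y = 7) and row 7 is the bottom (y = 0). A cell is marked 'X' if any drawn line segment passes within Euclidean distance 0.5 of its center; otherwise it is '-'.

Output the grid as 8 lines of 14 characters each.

Segment 0: (7,6) -> (7,7)
Segment 1: (7,7) -> (3,7)
Segment 2: (3,7) -> (3,1)

Answer: ---XXXXX------
---X---X------
---X----------
---X----------
---X----------
---X----------
---X----------
--------------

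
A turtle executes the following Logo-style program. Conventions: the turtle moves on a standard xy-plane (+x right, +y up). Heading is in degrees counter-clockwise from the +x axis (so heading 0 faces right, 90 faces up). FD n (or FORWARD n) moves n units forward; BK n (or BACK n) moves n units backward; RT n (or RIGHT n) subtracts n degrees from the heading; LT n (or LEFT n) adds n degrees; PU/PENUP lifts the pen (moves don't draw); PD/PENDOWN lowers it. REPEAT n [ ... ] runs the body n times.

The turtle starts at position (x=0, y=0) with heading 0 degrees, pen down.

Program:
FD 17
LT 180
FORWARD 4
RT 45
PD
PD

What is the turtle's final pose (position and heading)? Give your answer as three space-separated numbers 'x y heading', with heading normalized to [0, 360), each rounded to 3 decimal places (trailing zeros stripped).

Executing turtle program step by step:
Start: pos=(0,0), heading=0, pen down
FD 17: (0,0) -> (17,0) [heading=0, draw]
LT 180: heading 0 -> 180
FD 4: (17,0) -> (13,0) [heading=180, draw]
RT 45: heading 180 -> 135
PD: pen down
PD: pen down
Final: pos=(13,0), heading=135, 2 segment(s) drawn

Answer: 13 0 135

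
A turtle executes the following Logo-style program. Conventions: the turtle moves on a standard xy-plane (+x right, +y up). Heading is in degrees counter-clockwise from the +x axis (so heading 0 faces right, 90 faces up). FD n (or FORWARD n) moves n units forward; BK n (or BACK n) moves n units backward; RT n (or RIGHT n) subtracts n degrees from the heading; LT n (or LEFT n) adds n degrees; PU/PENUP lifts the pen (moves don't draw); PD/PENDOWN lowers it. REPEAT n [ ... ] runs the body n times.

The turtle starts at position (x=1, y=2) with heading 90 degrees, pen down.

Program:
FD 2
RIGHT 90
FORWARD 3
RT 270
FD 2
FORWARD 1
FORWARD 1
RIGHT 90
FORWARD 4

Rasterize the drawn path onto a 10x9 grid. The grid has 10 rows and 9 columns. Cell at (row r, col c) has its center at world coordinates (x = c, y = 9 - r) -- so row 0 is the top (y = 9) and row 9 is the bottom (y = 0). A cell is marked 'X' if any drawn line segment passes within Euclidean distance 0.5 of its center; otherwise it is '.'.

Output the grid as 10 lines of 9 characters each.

Answer: .........
....XXXXX
....X....
....X....
....X....
.XXXX....
.X.......
.X.......
.........
.........

Derivation:
Segment 0: (1,2) -> (1,4)
Segment 1: (1,4) -> (4,4)
Segment 2: (4,4) -> (4,6)
Segment 3: (4,6) -> (4,7)
Segment 4: (4,7) -> (4,8)
Segment 5: (4,8) -> (8,8)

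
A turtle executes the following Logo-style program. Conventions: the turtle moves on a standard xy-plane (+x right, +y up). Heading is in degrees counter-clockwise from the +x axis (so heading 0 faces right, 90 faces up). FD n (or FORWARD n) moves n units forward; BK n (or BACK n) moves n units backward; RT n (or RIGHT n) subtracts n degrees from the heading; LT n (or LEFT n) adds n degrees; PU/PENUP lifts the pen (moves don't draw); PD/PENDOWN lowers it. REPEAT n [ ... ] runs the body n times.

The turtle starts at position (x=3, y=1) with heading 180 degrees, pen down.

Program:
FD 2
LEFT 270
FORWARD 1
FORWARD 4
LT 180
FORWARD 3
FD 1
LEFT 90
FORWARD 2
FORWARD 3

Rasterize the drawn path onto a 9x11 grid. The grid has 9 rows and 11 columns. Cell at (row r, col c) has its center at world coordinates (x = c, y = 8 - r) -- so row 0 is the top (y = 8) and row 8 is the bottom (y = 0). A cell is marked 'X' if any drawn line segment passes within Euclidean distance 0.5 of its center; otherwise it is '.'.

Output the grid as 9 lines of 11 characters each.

Answer: ...........
...........
.X.........
.X.........
.X.........
.X.........
.XXXXXX....
.XXX.......
...........

Derivation:
Segment 0: (3,1) -> (1,1)
Segment 1: (1,1) -> (1,2)
Segment 2: (1,2) -> (1,6)
Segment 3: (1,6) -> (1,3)
Segment 4: (1,3) -> (1,2)
Segment 5: (1,2) -> (3,2)
Segment 6: (3,2) -> (6,2)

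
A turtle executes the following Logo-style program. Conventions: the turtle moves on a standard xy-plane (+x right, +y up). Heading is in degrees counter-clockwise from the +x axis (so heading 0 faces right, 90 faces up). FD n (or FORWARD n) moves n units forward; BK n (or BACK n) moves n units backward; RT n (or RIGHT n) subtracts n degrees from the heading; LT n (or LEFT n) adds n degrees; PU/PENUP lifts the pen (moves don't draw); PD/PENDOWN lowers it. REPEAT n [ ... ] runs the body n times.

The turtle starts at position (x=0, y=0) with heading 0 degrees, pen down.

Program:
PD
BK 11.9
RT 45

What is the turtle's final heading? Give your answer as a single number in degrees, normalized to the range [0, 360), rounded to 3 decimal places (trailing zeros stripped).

Answer: 315

Derivation:
Executing turtle program step by step:
Start: pos=(0,0), heading=0, pen down
PD: pen down
BK 11.9: (0,0) -> (-11.9,0) [heading=0, draw]
RT 45: heading 0 -> 315
Final: pos=(-11.9,0), heading=315, 1 segment(s) drawn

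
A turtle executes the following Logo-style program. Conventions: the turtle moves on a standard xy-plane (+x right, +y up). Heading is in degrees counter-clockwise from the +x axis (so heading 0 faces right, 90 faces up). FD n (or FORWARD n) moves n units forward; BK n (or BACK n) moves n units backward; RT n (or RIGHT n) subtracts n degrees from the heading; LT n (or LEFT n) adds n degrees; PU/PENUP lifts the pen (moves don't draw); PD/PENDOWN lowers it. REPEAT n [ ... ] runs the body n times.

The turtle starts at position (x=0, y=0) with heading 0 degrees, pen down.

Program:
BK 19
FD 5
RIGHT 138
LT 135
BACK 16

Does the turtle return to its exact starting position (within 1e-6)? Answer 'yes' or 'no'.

Answer: no

Derivation:
Executing turtle program step by step:
Start: pos=(0,0), heading=0, pen down
BK 19: (0,0) -> (-19,0) [heading=0, draw]
FD 5: (-19,0) -> (-14,0) [heading=0, draw]
RT 138: heading 0 -> 222
LT 135: heading 222 -> 357
BK 16: (-14,0) -> (-29.978,0.837) [heading=357, draw]
Final: pos=(-29.978,0.837), heading=357, 3 segment(s) drawn

Start position: (0, 0)
Final position: (-29.978, 0.837)
Distance = 29.99; >= 1e-6 -> NOT closed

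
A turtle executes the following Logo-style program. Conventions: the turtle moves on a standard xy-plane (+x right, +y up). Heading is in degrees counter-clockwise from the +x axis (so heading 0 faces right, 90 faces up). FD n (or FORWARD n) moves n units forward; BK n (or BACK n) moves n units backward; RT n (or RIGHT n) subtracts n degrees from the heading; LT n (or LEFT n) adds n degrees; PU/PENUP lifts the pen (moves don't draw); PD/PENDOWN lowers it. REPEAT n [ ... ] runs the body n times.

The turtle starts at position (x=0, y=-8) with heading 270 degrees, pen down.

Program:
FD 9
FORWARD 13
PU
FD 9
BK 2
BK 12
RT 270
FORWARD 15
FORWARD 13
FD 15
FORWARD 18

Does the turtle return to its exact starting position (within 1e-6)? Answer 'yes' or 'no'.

Executing turtle program step by step:
Start: pos=(0,-8), heading=270, pen down
FD 9: (0,-8) -> (0,-17) [heading=270, draw]
FD 13: (0,-17) -> (0,-30) [heading=270, draw]
PU: pen up
FD 9: (0,-30) -> (0,-39) [heading=270, move]
BK 2: (0,-39) -> (0,-37) [heading=270, move]
BK 12: (0,-37) -> (0,-25) [heading=270, move]
RT 270: heading 270 -> 0
FD 15: (0,-25) -> (15,-25) [heading=0, move]
FD 13: (15,-25) -> (28,-25) [heading=0, move]
FD 15: (28,-25) -> (43,-25) [heading=0, move]
FD 18: (43,-25) -> (61,-25) [heading=0, move]
Final: pos=(61,-25), heading=0, 2 segment(s) drawn

Start position: (0, -8)
Final position: (61, -25)
Distance = 63.325; >= 1e-6 -> NOT closed

Answer: no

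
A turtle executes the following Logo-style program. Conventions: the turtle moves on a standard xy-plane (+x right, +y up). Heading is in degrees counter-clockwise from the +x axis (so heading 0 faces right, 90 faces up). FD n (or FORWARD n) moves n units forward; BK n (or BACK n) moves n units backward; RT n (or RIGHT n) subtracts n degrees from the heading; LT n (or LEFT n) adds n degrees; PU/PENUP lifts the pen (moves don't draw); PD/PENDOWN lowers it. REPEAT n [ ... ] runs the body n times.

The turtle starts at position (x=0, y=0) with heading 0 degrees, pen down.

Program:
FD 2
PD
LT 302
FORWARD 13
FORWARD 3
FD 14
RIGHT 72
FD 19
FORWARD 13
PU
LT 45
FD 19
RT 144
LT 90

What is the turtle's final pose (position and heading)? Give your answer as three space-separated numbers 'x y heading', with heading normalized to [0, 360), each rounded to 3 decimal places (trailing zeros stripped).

Answer: -1.016 -68.883 221

Derivation:
Executing turtle program step by step:
Start: pos=(0,0), heading=0, pen down
FD 2: (0,0) -> (2,0) [heading=0, draw]
PD: pen down
LT 302: heading 0 -> 302
FD 13: (2,0) -> (8.889,-11.025) [heading=302, draw]
FD 3: (8.889,-11.025) -> (10.479,-13.569) [heading=302, draw]
FD 14: (10.479,-13.569) -> (17.898,-25.441) [heading=302, draw]
RT 72: heading 302 -> 230
FD 19: (17.898,-25.441) -> (5.685,-39.996) [heading=230, draw]
FD 13: (5.685,-39.996) -> (-2.672,-49.955) [heading=230, draw]
PU: pen up
LT 45: heading 230 -> 275
FD 19: (-2.672,-49.955) -> (-1.016,-68.883) [heading=275, move]
RT 144: heading 275 -> 131
LT 90: heading 131 -> 221
Final: pos=(-1.016,-68.883), heading=221, 6 segment(s) drawn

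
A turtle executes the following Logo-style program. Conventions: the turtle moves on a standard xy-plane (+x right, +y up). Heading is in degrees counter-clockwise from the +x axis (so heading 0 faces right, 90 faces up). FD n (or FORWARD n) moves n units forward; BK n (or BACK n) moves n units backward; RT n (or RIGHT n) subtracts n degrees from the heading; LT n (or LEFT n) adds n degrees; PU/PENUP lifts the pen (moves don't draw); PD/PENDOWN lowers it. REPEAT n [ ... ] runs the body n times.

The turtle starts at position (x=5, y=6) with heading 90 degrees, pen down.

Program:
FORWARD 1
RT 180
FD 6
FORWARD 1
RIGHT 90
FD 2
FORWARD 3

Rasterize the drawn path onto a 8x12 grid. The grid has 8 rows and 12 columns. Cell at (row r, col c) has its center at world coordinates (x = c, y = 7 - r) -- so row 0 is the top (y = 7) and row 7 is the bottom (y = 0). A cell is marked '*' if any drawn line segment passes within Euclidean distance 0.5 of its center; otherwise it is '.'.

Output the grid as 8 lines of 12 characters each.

Segment 0: (5,6) -> (5,7)
Segment 1: (5,7) -> (5,1)
Segment 2: (5,1) -> (5,0)
Segment 3: (5,0) -> (3,-0)
Segment 4: (3,-0) -> (0,-0)

Answer: .....*......
.....*......
.....*......
.....*......
.....*......
.....*......
.....*......
******......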